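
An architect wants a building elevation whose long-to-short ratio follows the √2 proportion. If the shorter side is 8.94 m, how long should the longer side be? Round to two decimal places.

12.64 m

root-2 ≈ 1.41421.
Longer side = 8.94 × 1.41421 ≈ 12.6430 → 12.64 m.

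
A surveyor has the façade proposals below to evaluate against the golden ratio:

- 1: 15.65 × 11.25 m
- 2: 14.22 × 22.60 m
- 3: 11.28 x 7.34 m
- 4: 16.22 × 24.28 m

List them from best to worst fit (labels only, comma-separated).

1: 15.65/11.25 ≈ 1.391 → |1.391 − 1.618| = 0.227
2: 22.60/14.22 ≈ 1.589 → |1.589 − 1.618| = 0.029
3: 11.28/7.34 ≈ 1.537 → |1.537 − 1.618| = 0.081
4: 24.28/16.22 ≈ 1.497 → |1.497 − 1.618| = 0.121

2, 3, 4, 1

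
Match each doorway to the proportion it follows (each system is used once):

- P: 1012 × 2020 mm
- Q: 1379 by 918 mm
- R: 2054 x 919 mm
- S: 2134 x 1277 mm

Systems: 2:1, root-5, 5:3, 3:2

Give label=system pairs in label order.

P=2:1, Q=3:2, R=root-5, S=5:3

P = 2020/1012 ≈ 1.996 → 2:1 (2.000)
Q = 1379/918 ≈ 1.502 → 3:2 (1.500)
R = 2054/919 ≈ 2.235 → root-5 (2.236)
S = 2134/1277 ≈ 1.671 → 5:3 (1.667)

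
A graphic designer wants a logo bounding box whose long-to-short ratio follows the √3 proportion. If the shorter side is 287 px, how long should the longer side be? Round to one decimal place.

root-3 ≈ 1.73205.
Longer side = 287 × 1.73205 ≈ 497.098 → 497.1 px.

497.1 px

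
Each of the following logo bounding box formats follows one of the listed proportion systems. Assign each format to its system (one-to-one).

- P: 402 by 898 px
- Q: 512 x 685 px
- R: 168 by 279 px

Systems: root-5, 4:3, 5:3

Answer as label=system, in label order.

P=root-5, Q=4:3, R=5:3

P = 898/402 ≈ 2.234 → root-5 (2.236)
Q = 685/512 ≈ 1.338 → 4:3 (1.333)
R = 279/168 ≈ 1.661 → 5:3 (1.667)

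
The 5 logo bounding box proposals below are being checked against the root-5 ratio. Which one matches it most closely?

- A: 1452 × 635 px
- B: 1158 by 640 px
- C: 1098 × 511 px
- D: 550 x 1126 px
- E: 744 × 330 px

E

Ratios (long/short): A ≈ 2.287; B ≈ 1.809; C ≈ 2.149; D ≈ 2.047; E ≈ 2.255.
root-5 ≈ 2.236; option E is nearest (Δ 0.019).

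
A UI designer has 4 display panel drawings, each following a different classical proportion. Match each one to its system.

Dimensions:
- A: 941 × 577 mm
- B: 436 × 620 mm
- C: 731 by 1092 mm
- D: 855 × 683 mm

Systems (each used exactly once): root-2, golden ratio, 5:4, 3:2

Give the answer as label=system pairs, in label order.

A = 941/577 ≈ 1.631 → golden ratio (1.618)
B = 620/436 ≈ 1.422 → root-2 (1.414)
C = 1092/731 ≈ 1.494 → 3:2 (1.500)
D = 855/683 ≈ 1.252 → 5:4 (1.250)

A=golden ratio, B=root-2, C=3:2, D=5:4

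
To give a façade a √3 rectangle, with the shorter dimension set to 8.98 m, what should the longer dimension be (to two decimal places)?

15.55 m

root-3 ≈ 1.73205.
Longer side = 8.98 × 1.73205 ≈ 15.5538 → 15.55 m.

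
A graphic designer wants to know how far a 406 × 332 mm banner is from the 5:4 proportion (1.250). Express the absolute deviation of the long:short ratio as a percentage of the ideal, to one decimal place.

Ratio = 406 / 332 ≈ 1.2229.
Ideal 5:4 = 1.2500. |1.2229 − 1.2500| / 1.2500 ≈ 2.17% → 2.2%.

2.2%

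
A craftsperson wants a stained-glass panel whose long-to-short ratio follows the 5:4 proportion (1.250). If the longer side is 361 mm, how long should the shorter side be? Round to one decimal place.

288.8 mm

5:4 = 1.25000.
Shorter side = 361 ÷ 1.25000 ≈ 288.800 → 288.8 mm.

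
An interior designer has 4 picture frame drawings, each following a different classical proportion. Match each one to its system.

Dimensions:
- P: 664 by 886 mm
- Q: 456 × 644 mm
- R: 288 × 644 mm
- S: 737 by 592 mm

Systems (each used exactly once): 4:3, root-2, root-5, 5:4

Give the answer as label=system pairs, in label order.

P=4:3, Q=root-2, R=root-5, S=5:4

Ratios: P ≈ 1.334; Q ≈ 1.412; R ≈ 2.236; S ≈ 1.245.
Targets: 4:3 ≈ 1.333; root-2 ≈ 1.414; root-5 ≈ 2.236; 5:4 ≈ 1.250.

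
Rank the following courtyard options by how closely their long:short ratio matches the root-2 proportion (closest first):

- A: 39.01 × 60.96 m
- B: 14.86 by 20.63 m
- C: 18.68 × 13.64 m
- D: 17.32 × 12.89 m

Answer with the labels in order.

B, C, D, A

Ratios: A = 60.96 / 39.01 ≈ 1.563; B = 20.63 / 14.86 ≈ 1.388; C = 18.68 / 13.64 ≈ 1.370; D = 17.32 / 12.89 ≈ 1.344.
|Δ from 1.414|: A 0.149; B 0.026; C 0.044; D 0.070.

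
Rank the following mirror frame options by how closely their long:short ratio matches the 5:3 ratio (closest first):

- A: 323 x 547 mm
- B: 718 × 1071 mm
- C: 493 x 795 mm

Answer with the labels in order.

A, C, B

Ratios: A = 547 / 323 ≈ 1.693; B = 1071 / 718 ≈ 1.492; C = 795 / 493 ≈ 1.613.
|Δ from 1.667|: A 0.026; B 0.175; C 0.054.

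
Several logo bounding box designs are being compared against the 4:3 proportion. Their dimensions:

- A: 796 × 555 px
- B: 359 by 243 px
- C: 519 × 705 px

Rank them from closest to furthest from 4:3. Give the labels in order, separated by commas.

A: 796/555 ≈ 1.434 → |1.434 − 1.333| = 0.101
B: 359/243 ≈ 1.477 → |1.477 − 1.333| = 0.144
C: 705/519 ≈ 1.358 → |1.358 − 1.333| = 0.025

C, A, B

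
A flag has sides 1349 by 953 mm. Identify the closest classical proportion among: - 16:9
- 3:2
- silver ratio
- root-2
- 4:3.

root-2

Ratio = 1349 / 953 ≈ 1.416.
Distances: 16:9 1.778 (Δ 0.362); 3:2 1.500 (Δ 0.084); silver ratio 2.414 (Δ 0.998); root-2 1.414 (Δ 0.002); 4:3 1.333 (Δ 0.083).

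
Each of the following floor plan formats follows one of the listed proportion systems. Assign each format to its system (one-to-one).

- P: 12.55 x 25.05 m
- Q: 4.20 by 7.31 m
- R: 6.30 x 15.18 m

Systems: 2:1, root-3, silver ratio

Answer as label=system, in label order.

P=2:1, Q=root-3, R=silver ratio

P = 25.05/12.55 ≈ 1.996 → 2:1 (2.000)
Q = 7.31/4.20 ≈ 1.740 → root-3 (1.732)
R = 15.18/6.30 ≈ 2.410 → silver ratio (2.414)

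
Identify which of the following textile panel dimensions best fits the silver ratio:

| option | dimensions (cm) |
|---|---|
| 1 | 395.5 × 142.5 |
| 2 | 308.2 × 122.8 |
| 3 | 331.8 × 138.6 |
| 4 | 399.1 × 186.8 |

3

Target silver ratio ≈ 2.414.
1: 2.775 (Δ0.361)  2: 2.510 (Δ0.096)  3: 2.394 (Δ0.020)  4: 2.137 (Δ0.277)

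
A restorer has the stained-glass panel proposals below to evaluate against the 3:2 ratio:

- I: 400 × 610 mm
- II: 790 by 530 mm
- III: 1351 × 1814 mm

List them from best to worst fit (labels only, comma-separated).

II, I, III

Ratios: I = 610 / 400 ≈ 1.525; II = 790 / 530 ≈ 1.491; III = 1814 / 1351 ≈ 1.343.
|Δ from 1.500|: I 0.025; II 0.009; III 0.157.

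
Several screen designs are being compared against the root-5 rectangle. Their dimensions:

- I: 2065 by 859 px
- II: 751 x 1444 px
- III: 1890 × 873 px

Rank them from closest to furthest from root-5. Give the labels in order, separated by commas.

III, I, II

I: 2065/859 ≈ 2.404 → |2.404 − 2.236| = 0.168
II: 1444/751 ≈ 1.923 → |1.923 − 2.236| = 0.313
III: 1890/873 ≈ 2.165 → |2.165 − 2.236| = 0.071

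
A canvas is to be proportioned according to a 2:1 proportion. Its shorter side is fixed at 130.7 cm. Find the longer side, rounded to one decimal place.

2:1 = 2.00000.
Longer side = 130.7 × 2.00000 ≈ 261.400 → 261.4 cm.

261.4 cm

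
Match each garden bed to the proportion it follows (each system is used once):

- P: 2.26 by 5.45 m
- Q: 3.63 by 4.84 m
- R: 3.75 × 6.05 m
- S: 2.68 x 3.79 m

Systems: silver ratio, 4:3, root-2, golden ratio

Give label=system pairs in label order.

P=silver ratio, Q=4:3, R=golden ratio, S=root-2

P = 5.45/2.26 ≈ 2.412 → silver ratio (2.414)
Q = 4.84/3.63 ≈ 1.333 → 4:3 (1.333)
R = 6.05/3.75 ≈ 1.613 → golden ratio (1.618)
S = 3.79/2.68 ≈ 1.414 → root-2 (1.414)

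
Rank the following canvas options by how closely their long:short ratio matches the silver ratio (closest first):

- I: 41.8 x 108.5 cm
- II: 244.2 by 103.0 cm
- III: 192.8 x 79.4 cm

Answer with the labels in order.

III, II, I

Ratios: I = 108.5 / 41.8 ≈ 2.596; II = 244.2 / 103.0 ≈ 2.371; III = 192.8 / 79.4 ≈ 2.428.
|Δ from 2.414|: I 0.182; II 0.043; III 0.014.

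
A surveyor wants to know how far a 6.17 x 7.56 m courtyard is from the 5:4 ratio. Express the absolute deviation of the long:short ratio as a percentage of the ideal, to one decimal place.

2.0%

Ratio = 7.56 / 6.17 ≈ 1.2253.
Ideal 5:4 = 1.2500. |1.2253 − 1.2500| / 1.2500 ≈ 1.98% → 2.0%.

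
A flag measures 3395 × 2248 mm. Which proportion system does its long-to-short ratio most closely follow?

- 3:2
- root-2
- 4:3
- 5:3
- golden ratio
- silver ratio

3395/2248 ≈ 1.510. Nearest candidates are 3:2 (1.500, off by 0.010) and root-2 (1.414, off by 0.096).

3:2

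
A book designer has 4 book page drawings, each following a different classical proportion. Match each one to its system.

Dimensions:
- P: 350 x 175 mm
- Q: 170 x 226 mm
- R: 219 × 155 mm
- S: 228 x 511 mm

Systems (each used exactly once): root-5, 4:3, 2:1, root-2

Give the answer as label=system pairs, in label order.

P=2:1, Q=4:3, R=root-2, S=root-5

Ratios: P ≈ 2.000; Q ≈ 1.329; R ≈ 1.413; S ≈ 2.241.
Targets: root-5 ≈ 2.236; 4:3 ≈ 1.333; 2:1 ≈ 2.000; root-2 ≈ 1.414.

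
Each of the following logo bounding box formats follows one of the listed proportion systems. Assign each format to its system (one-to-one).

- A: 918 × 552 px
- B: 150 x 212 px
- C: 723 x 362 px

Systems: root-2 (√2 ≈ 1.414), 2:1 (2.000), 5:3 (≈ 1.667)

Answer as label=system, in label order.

A = 918/552 ≈ 1.663 → 5:3 (1.667)
B = 212/150 ≈ 1.413 → root-2 (1.414)
C = 723/362 ≈ 1.997 → 2:1 (2.000)

A=5:3, B=root-2, C=2:1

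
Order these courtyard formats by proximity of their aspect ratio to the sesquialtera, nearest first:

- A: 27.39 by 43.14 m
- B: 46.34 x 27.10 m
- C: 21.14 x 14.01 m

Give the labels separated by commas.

Ratios: A = 43.14 / 27.39 ≈ 1.575; B = 46.34 / 27.10 ≈ 1.710; C = 21.14 / 14.01 ≈ 1.509.
|Δ from 1.500|: A 0.075; B 0.210; C 0.009.

C, A, B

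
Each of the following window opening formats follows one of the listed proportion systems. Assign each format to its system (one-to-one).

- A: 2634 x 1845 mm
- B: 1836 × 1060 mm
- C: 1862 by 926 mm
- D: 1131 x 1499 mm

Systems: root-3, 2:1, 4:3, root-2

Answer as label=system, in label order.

A=root-2, B=root-3, C=2:1, D=4:3

A = 2634/1845 ≈ 1.428 → root-2 (1.414)
B = 1836/1060 ≈ 1.732 → root-3 (1.732)
C = 1862/926 ≈ 2.011 → 2:1 (2.000)
D = 1499/1131 ≈ 1.325 → 4:3 (1.333)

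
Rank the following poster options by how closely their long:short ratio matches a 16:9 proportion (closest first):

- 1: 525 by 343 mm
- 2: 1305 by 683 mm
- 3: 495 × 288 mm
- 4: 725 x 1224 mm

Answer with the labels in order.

Ratios: 1 = 525 / 343 ≈ 1.531; 2 = 1305 / 683 ≈ 1.911; 3 = 495 / 288 ≈ 1.719; 4 = 1224 / 725 ≈ 1.688.
|Δ from 1.778|: 1 0.247; 2 0.133; 3 0.059; 4 0.090.

3, 4, 2, 1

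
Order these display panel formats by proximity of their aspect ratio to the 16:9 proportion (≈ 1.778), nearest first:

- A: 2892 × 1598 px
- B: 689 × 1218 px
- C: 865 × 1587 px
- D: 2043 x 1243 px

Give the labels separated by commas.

Ratios: A = 2892 / 1598 ≈ 1.810; B = 1218 / 689 ≈ 1.768; C = 1587 / 865 ≈ 1.835; D = 2043 / 1243 ≈ 1.644.
|Δ from 1.778|: A 0.032; B 0.010; C 0.057; D 0.134.

B, A, C, D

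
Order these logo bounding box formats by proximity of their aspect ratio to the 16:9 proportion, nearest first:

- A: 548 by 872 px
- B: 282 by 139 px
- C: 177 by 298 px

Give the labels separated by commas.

C, A, B

A: 872/548 ≈ 1.591 → |1.591 − 1.778| = 0.187
B: 282/139 ≈ 2.029 → |2.029 − 1.778| = 0.251
C: 298/177 ≈ 1.684 → |1.684 − 1.778| = 0.094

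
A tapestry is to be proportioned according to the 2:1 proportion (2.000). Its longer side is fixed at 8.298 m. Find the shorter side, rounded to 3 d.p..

2:1 = 2.00000.
Shorter side = 8.298 ÷ 2.00000 ≈ 4.14900 → 4.149 m.

4.149 m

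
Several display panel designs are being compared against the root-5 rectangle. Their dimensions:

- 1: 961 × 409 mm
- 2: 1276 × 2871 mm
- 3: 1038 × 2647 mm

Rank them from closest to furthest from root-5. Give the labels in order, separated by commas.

1: 961/409 ≈ 2.350 → |2.350 − 2.236| = 0.114
2: 2871/1276 ≈ 2.250 → |2.250 − 2.236| = 0.014
3: 2647/1038 ≈ 2.550 → |2.550 − 2.236| = 0.314

2, 1, 3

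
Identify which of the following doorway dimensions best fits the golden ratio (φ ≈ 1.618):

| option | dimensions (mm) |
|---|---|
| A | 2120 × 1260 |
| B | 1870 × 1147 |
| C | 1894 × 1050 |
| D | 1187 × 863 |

B

Target golden ratio ≈ 1.618.
A: 1.683 (Δ0.065)  B: 1.630 (Δ0.012)  C: 1.804 (Δ0.186)  D: 1.375 (Δ0.243)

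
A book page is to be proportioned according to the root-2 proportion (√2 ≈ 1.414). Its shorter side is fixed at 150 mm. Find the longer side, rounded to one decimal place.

212.1 mm

root-2 ≈ 1.41421.
Longer side = 150 × 1.41421 ≈ 212.131 → 212.1 mm.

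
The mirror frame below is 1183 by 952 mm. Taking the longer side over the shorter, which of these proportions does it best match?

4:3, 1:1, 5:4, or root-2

5:4

Ratio = 1183 / 952 ≈ 1.243.
Distances: 4:3 1.333 (Δ 0.090); 1:1 1.000 (Δ 0.243); 5:4 1.250 (Δ 0.007); root-2 1.414 (Δ 0.171).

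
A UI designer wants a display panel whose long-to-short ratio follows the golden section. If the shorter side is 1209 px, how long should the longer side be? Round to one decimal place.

1956.2 px

golden ratio ≈ 1.61803.
Longer side = 1209 × 1.61803 ≈ 1956.198 → 1956.2 px.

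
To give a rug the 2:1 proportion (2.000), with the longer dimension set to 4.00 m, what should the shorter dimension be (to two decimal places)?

2.00 m

2:1 = 2.00000.
Shorter side = 4.00 ÷ 2.00000 ≈ 2.0000 → 2.00 m.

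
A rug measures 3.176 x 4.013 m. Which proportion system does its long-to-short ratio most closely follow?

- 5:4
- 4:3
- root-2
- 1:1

4.013/3.176 ≈ 1.264. Nearest candidates are 5:4 (1.250, off by 0.014) and 4:3 (1.333, off by 0.069).

5:4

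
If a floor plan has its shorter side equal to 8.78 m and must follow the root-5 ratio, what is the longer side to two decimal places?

19.63 m

root-5 ≈ 2.23607.
Longer side = 8.78 × 2.23607 ≈ 19.6327 → 19.63 m.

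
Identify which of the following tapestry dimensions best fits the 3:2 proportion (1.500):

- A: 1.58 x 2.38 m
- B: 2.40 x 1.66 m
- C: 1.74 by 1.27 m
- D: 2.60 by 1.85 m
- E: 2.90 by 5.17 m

Ratios (long/short): A ≈ 1.506; B ≈ 1.446; C ≈ 1.370; D ≈ 1.405; E ≈ 1.783.
3:2 ≈ 1.500; option A is nearest (Δ 0.006).

A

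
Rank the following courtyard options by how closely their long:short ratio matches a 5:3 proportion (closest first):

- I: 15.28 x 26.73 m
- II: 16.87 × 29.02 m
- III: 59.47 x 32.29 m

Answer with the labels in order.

Ratios: I = 26.73 / 15.28 ≈ 1.749; II = 29.02 / 16.87 ≈ 1.720; III = 59.47 / 32.29 ≈ 1.842.
|Δ from 1.667|: I 0.082; II 0.053; III 0.175.

II, I, III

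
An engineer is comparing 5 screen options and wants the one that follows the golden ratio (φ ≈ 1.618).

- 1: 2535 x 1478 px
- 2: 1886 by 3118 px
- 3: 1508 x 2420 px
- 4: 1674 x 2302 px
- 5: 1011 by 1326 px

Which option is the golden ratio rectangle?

Target golden ratio ≈ 1.618.
1: 1.715 (Δ0.097)  2: 1.653 (Δ0.035)  3: 1.605 (Δ0.013)  4: 1.375 (Δ0.243)  5: 1.312 (Δ0.306)

3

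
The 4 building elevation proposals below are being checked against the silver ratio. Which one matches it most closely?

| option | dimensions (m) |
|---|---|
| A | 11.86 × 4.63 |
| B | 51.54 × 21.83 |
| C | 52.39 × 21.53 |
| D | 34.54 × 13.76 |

C

Target silver ratio ≈ 2.414.
A: 2.562 (Δ0.148)  B: 2.361 (Δ0.053)  C: 2.433 (Δ0.019)  D: 2.510 (Δ0.096)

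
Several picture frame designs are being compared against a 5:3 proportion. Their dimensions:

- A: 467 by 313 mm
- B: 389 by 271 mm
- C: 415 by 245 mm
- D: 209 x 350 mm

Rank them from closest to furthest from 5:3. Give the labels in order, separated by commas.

D, C, A, B

A: 467/313 ≈ 1.492 → |1.492 − 1.667| = 0.175
B: 389/271 ≈ 1.435 → |1.435 − 1.667| = 0.232
C: 415/245 ≈ 1.694 → |1.694 − 1.667| = 0.027
D: 350/209 ≈ 1.675 → |1.675 − 1.667| = 0.008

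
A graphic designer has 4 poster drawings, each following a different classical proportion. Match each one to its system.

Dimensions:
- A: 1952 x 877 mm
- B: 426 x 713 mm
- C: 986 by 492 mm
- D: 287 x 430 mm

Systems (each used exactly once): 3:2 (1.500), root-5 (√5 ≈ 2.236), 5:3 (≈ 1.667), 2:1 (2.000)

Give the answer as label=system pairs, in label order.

A=root-5, B=5:3, C=2:1, D=3:2

Ratios: A ≈ 2.226; B ≈ 1.674; C ≈ 2.004; D ≈ 1.498.
Targets: 3:2 ≈ 1.500; root-5 ≈ 2.236; 5:3 ≈ 1.667; 2:1 ≈ 2.000.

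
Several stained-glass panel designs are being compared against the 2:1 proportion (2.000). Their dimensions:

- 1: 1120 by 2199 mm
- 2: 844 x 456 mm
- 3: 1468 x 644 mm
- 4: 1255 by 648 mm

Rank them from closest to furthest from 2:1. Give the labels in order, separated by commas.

1, 4, 2, 3

Ratios: 1 = 2199 / 1120 ≈ 1.963; 2 = 844 / 456 ≈ 1.851; 3 = 1468 / 644 ≈ 2.280; 4 = 1255 / 648 ≈ 1.937.
|Δ from 2.000|: 1 0.037; 2 0.149; 3 0.280; 4 0.063.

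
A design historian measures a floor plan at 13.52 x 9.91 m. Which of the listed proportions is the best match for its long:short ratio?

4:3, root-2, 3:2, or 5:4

4:3

13.52/9.91 ≈ 1.364. Nearest candidates are 4:3 (1.333, off by 0.031) and root-2 (1.414, off by 0.050).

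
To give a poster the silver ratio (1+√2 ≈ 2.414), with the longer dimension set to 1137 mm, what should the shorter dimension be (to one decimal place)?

471.0 mm

silver ratio ≈ 2.41421.
Shorter side = 1137 ÷ 2.41421 ≈ 470.962 → 471.0 mm.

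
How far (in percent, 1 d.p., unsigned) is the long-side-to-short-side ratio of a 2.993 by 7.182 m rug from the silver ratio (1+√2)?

0.6%

Ratio = 7.182 / 2.993 ≈ 2.3996.
Ideal silver ratio ≈ 2.4142. |2.3996 − 2.4142| / 2.4142 ≈ 0.60% → 0.6%.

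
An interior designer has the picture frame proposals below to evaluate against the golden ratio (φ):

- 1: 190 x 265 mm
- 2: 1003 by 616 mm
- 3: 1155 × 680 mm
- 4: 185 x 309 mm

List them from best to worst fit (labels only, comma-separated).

1: 265/190 ≈ 1.395 → |1.395 − 1.618| = 0.223
2: 1003/616 ≈ 1.628 → |1.628 − 1.618| = 0.010
3: 1155/680 ≈ 1.699 → |1.699 − 1.618| = 0.081
4: 309/185 ≈ 1.670 → |1.670 − 1.618| = 0.052

2, 4, 3, 1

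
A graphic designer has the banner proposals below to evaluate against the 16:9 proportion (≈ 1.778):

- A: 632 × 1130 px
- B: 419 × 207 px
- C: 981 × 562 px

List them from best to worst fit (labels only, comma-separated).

A, C, B

A: 1130/632 ≈ 1.788 → |1.788 − 1.778| = 0.010
B: 419/207 ≈ 2.024 → |2.024 − 1.778| = 0.246
C: 981/562 ≈ 1.746 → |1.746 − 1.778| = 0.032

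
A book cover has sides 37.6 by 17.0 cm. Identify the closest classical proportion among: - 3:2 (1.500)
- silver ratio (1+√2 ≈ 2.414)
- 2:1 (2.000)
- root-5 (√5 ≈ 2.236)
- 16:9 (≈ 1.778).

root-5

Ratio = 37.6 / 17.0 ≈ 2.212.
Distances: 3:2 1.500 (Δ 0.712); silver ratio 2.414 (Δ 0.202); 2:1 2.000 (Δ 0.212); root-5 2.236 (Δ 0.024); 16:9 1.778 (Δ 0.434).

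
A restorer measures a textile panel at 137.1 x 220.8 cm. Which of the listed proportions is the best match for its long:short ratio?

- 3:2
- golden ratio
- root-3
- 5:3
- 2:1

220.8/137.1 ≈ 1.611. Nearest candidates are golden ratio (1.618, off by 0.007) and 5:3 (1.667, off by 0.056).

golden ratio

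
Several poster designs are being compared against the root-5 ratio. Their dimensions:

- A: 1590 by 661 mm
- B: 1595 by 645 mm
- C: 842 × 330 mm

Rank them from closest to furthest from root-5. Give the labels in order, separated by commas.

A, B, C

Ratios: A = 1590 / 661 ≈ 2.405; B = 1595 / 645 ≈ 2.473; C = 842 / 330 ≈ 2.552.
|Δ from 2.236|: A 0.169; B 0.237; C 0.316.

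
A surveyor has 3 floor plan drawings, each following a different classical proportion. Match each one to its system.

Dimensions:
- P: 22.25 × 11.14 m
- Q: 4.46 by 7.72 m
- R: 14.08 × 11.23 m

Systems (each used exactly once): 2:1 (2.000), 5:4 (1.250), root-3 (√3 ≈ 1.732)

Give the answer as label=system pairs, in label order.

P=2:1, Q=root-3, R=5:4

P = 22.25/11.14 ≈ 1.997 → 2:1 (2.000)
Q = 7.72/4.46 ≈ 1.731 → root-3 (1.732)
R = 14.08/11.23 ≈ 1.254 → 5:4 (1.250)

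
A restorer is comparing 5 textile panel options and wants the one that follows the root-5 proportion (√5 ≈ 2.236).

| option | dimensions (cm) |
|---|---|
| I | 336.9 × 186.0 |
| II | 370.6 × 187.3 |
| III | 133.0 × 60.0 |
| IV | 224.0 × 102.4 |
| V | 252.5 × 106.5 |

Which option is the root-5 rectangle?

III

Target root-5 ≈ 2.236.
I: 1.811 (Δ0.425)  II: 1.979 (Δ0.257)  III: 2.217 (Δ0.019)  IV: 2.188 (Δ0.048)  V: 2.371 (Δ0.135)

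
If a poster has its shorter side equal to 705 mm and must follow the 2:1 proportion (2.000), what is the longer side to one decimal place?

2:1 = 2.00000.
Longer side = 705 × 2.00000 ≈ 1410.000 → 1410.0 mm.

1410.0 mm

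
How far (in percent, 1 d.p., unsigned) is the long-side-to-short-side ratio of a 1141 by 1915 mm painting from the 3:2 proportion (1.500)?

Ratio = 1915 / 1141 ≈ 1.6784.
Ideal 3:2 = 1.5000. |1.6784 − 1.5000| / 1.5000 ≈ 11.89% → 11.9%.

11.9%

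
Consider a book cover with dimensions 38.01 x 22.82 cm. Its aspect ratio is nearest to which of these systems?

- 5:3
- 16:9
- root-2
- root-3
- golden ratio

5:3

Ratio = 38.01 / 22.82 ≈ 1.666.
Distances: 5:3 1.667 (Δ 0.001); 16:9 1.778 (Δ 0.112); root-2 1.414 (Δ 0.252); root-3 1.732 (Δ 0.066); golden ratio 1.618 (Δ 0.048).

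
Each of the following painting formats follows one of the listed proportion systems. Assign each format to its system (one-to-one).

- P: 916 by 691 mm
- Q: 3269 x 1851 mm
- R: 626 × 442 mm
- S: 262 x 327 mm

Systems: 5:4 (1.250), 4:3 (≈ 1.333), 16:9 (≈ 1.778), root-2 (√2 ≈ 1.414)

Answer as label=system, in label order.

P = 916/691 ≈ 1.326 → 4:3 (1.333)
Q = 3269/1851 ≈ 1.766 → 16:9 (1.778)
R = 626/442 ≈ 1.416 → root-2 (1.414)
S = 327/262 ≈ 1.248 → 5:4 (1.250)

P=4:3, Q=16:9, R=root-2, S=5:4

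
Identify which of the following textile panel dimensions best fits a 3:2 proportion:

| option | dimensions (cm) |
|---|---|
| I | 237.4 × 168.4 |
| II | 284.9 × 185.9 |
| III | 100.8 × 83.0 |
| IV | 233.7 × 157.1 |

IV

Ratios (long/short): I ≈ 1.410; II ≈ 1.533; III ≈ 1.214; IV ≈ 1.488.
3:2 ≈ 1.500; option IV is nearest (Δ 0.012).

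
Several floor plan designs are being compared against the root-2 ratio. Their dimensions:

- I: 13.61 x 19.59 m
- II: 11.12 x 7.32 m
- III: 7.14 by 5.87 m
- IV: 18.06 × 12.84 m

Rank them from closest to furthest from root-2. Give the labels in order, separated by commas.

Ratios: I = 19.59 / 13.61 ≈ 1.439; II = 11.12 / 7.32 ≈ 1.519; III = 7.14 / 5.87 ≈ 1.216; IV = 18.06 / 12.84 ≈ 1.407.
|Δ from 1.414|: I 0.025; II 0.105; III 0.198; IV 0.007.

IV, I, II, III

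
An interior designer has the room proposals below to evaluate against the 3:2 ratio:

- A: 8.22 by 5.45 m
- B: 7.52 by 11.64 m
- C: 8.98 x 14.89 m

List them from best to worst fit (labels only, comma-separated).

A, B, C

A: 8.22/5.45 ≈ 1.508 → |1.508 − 1.500| = 0.008
B: 11.64/7.52 ≈ 1.548 → |1.548 − 1.500| = 0.048
C: 14.89/8.98 ≈ 1.658 → |1.658 − 1.500| = 0.158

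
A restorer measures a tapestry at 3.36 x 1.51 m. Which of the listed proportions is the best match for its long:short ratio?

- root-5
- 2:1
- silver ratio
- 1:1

root-5

3.36/1.51 ≈ 2.225. Nearest candidates are root-5 (2.236, off by 0.011) and silver ratio (2.414, off by 0.189).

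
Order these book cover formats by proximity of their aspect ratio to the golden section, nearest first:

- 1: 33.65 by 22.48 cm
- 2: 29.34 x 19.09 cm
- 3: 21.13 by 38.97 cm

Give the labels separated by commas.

Ratios: 1 = 33.65 / 22.48 ≈ 1.497; 2 = 29.34 / 19.09 ≈ 1.537; 3 = 38.97 / 21.13 ≈ 1.844.
|Δ from 1.618|: 1 0.121; 2 0.081; 3 0.226.

2, 1, 3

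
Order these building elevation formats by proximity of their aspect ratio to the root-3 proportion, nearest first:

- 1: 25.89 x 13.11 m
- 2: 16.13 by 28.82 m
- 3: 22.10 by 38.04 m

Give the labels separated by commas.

1: 25.89/13.11 ≈ 1.975 → |1.975 − 1.732| = 0.243
2: 28.82/16.13 ≈ 1.787 → |1.787 − 1.732| = 0.055
3: 38.04/22.10 ≈ 1.721 → |1.721 − 1.732| = 0.011

3, 2, 1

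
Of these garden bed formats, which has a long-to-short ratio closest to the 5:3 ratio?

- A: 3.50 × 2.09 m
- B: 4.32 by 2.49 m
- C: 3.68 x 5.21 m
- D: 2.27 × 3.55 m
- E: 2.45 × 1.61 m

A

Ratios (long/short): A ≈ 1.675; B ≈ 1.735; C ≈ 1.416; D ≈ 1.564; E ≈ 1.522.
5:3 ≈ 1.667; option A is nearest (Δ 0.008).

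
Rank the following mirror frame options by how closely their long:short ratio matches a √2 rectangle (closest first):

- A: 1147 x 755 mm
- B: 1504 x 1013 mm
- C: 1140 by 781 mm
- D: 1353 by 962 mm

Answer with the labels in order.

D, C, B, A

Ratios: A = 1147 / 755 ≈ 1.519; B = 1504 / 1013 ≈ 1.485; C = 1140 / 781 ≈ 1.460; D = 1353 / 962 ≈ 1.406.
|Δ from 1.414|: A 0.105; B 0.071; C 0.046; D 0.008.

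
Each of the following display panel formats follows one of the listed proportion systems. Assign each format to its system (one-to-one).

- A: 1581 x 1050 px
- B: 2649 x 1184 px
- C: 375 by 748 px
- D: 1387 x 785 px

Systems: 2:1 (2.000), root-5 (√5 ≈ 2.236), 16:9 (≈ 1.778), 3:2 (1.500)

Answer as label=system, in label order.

A=3:2, B=root-5, C=2:1, D=16:9

Ratios: A ≈ 1.506; B ≈ 2.237; C ≈ 1.995; D ≈ 1.767.
Targets: 2:1 ≈ 2.000; root-5 ≈ 2.236; 16:9 ≈ 1.778; 3:2 ≈ 1.500.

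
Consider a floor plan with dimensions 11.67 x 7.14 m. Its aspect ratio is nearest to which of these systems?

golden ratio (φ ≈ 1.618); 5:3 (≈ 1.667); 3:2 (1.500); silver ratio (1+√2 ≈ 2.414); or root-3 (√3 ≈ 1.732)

11.67/7.14 ≈ 1.634. Nearest candidates are golden ratio (1.618, off by 0.016) and 5:3 (1.667, off by 0.033).

golden ratio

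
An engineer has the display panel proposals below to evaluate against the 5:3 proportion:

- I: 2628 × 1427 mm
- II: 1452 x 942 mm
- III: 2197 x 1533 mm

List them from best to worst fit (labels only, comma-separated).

II, I, III

Ratios: I = 2628 / 1427 ≈ 1.842; II = 1452 / 942 ≈ 1.541; III = 2197 / 1533 ≈ 1.433.
|Δ from 1.667|: I 0.175; II 0.126; III 0.234.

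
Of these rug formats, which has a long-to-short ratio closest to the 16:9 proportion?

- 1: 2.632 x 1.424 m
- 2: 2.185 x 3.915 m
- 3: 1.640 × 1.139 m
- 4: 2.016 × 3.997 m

Target 16:9 ≈ 1.778.
1: 1.848 (Δ0.070)  2: 1.792 (Δ0.014)  3: 1.440 (Δ0.338)  4: 1.983 (Δ0.205)

2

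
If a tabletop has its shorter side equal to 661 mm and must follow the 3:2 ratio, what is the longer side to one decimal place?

3:2 = 1.50000.
Longer side = 661 × 1.50000 ≈ 991.500 → 991.5 mm.

991.5 mm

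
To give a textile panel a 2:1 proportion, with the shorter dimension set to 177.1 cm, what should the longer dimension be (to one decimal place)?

354.2 cm

2:1 = 2.00000.
Longer side = 177.1 × 2.00000 ≈ 354.200 → 354.2 cm.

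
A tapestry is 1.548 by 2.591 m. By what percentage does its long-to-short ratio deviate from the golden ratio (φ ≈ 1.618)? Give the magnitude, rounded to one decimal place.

Ratio = 2.591 / 1.548 ≈ 1.6738.
Ideal golden ratio ≈ 1.6180. |1.6738 − 1.6180| / 1.6180 ≈ 3.45% → 3.4%.

3.4%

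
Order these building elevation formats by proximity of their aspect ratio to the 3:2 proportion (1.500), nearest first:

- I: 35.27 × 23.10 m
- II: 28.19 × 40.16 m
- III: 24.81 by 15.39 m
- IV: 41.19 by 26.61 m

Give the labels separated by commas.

I, IV, II, III

I: 35.27/23.10 ≈ 1.527 → |1.527 − 1.500| = 0.027
II: 40.16/28.19 ≈ 1.425 → |1.425 − 1.500| = 0.075
III: 24.81/15.39 ≈ 1.612 → |1.612 − 1.500| = 0.112
IV: 41.19/26.61 ≈ 1.548 → |1.548 − 1.500| = 0.048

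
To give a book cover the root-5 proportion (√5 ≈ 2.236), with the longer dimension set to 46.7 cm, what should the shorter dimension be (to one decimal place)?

root-5 ≈ 2.23607.
Shorter side = 46.7 ÷ 2.23607 ≈ 20.885 → 20.9 cm.

20.9 cm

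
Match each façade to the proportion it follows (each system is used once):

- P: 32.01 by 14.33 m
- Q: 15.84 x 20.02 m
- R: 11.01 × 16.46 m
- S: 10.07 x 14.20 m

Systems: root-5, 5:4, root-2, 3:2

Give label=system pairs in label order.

P=root-5, Q=5:4, R=3:2, S=root-2

P = 32.01/14.33 ≈ 2.234 → root-5 (2.236)
Q = 20.02/15.84 ≈ 1.264 → 5:4 (1.250)
R = 16.46/11.01 ≈ 1.495 → 3:2 (1.500)
S = 14.20/10.07 ≈ 1.410 → root-2 (1.414)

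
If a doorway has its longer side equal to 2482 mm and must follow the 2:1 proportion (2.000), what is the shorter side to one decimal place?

1241.0 mm

2:1 = 2.00000.
Shorter side = 2482 ÷ 2.00000 ≈ 1241.000 → 1241.0 mm.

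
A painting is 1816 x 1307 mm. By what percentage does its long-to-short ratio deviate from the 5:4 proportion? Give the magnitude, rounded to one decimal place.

Ratio = 1816 / 1307 ≈ 1.3894.
Ideal 5:4 = 1.2500. |1.3894 − 1.2500| / 1.2500 ≈ 11.15% → 11.2%.

11.2%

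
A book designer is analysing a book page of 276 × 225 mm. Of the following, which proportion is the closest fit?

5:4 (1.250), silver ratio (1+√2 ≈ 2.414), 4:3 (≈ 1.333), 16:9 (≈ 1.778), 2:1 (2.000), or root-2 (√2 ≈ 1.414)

5:4

276/225 ≈ 1.227. Nearest candidates are 5:4 (1.250, off by 0.023) and 4:3 (1.333, off by 0.106).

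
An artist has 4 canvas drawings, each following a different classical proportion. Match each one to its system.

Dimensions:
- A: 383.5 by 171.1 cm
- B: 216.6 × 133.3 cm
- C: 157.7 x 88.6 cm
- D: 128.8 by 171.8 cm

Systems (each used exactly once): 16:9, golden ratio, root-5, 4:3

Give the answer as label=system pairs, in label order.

A = 383.5/171.1 ≈ 2.241 → root-5 (2.236)
B = 216.6/133.3 ≈ 1.625 → golden ratio (1.618)
C = 157.7/88.6 ≈ 1.780 → 16:9 (1.778)
D = 171.8/128.8 ≈ 1.334 → 4:3 (1.333)

A=root-5, B=golden ratio, C=16:9, D=4:3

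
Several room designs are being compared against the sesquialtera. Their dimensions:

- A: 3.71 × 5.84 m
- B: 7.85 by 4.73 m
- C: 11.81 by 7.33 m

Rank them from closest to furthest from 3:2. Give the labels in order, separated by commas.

A, C, B

Ratios: A = 5.84 / 3.71 ≈ 1.574; B = 7.85 / 4.73 ≈ 1.660; C = 11.81 / 7.33 ≈ 1.611.
|Δ from 1.500|: A 0.074; B 0.160; C 0.111.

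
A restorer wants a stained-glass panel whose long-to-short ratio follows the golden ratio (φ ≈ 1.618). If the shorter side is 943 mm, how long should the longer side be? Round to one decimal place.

golden ratio ≈ 1.61803.
Longer side = 943 × 1.61803 ≈ 1525.802 → 1525.8 mm.

1525.8 mm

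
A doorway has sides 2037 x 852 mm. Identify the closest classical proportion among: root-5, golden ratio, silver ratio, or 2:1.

Ratio = 2037 / 852 ≈ 2.391.
Distances: root-5 2.236 (Δ 0.155); golden ratio 1.618 (Δ 0.773); silver ratio 2.414 (Δ 0.023); 2:1 2.000 (Δ 0.391).

silver ratio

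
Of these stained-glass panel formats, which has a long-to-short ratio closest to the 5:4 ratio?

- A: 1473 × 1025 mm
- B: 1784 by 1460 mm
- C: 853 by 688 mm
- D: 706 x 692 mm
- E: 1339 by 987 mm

Ratios (long/short): A ≈ 1.437; B ≈ 1.222; C ≈ 1.240; D ≈ 1.020; E ≈ 1.357.
5:4 ≈ 1.250; option C is nearest (Δ 0.010).

C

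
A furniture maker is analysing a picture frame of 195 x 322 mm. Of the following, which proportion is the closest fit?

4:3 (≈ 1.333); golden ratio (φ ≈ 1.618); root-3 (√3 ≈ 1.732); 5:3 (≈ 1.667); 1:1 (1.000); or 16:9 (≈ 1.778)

Ratio = 322 / 195 ≈ 1.651.
Distances: 4:3 1.333 (Δ 0.318); golden ratio 1.618 (Δ 0.033); root-3 1.732 (Δ 0.081); 5:3 1.667 (Δ 0.016); 1:1 1.000 (Δ 0.651); 16:9 1.778 (Δ 0.127).

5:3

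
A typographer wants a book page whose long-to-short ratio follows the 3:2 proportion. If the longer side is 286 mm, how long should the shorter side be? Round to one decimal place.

190.7 mm

3:2 = 1.50000.
Shorter side = 286 ÷ 1.50000 ≈ 190.667 → 190.7 mm.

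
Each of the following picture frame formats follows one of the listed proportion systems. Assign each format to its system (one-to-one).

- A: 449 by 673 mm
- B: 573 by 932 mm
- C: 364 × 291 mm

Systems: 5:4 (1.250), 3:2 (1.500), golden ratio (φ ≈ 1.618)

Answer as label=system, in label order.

A=3:2, B=golden ratio, C=5:4

Ratios: A ≈ 1.499; B ≈ 1.627; C ≈ 1.251.
Targets: 5:4 ≈ 1.250; 3:2 ≈ 1.500; golden ratio ≈ 1.618.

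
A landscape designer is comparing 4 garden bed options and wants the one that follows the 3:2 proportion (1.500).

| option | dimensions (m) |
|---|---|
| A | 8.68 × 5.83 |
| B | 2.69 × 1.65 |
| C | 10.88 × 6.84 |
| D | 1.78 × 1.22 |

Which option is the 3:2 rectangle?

Ratios (long/short): A ≈ 1.489; B ≈ 1.630; C ≈ 1.591; D ≈ 1.459.
3:2 ≈ 1.500; option A is nearest (Δ 0.011).

A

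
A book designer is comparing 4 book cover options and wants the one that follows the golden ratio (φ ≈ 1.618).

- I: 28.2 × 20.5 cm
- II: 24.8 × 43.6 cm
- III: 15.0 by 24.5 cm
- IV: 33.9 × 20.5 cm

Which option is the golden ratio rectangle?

III

Target golden ratio ≈ 1.618.
I: 1.376 (Δ0.242)  II: 1.758 (Δ0.140)  III: 1.633 (Δ0.015)  IV: 1.654 (Δ0.036)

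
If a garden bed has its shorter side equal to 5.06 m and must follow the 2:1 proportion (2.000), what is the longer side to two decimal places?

2:1 = 2.00000.
Longer side = 5.06 × 2.00000 ≈ 10.1200 → 10.12 m.

10.12 m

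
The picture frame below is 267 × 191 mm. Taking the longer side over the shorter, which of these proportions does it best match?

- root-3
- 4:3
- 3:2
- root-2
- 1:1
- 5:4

267/191 ≈ 1.398. Nearest candidates are root-2 (1.414, off by 0.016) and 4:3 (1.333, off by 0.065).

root-2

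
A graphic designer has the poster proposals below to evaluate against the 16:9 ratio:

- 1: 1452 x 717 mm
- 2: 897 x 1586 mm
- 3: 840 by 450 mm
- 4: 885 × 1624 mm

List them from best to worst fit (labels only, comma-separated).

2, 4, 3, 1

1: 1452/717 ≈ 2.025 → |2.025 − 1.778| = 0.247
2: 1586/897 ≈ 1.768 → |1.768 − 1.778| = 0.010
3: 840/450 ≈ 1.867 → |1.867 − 1.778| = 0.089
4: 1624/885 ≈ 1.835 → |1.835 − 1.778| = 0.057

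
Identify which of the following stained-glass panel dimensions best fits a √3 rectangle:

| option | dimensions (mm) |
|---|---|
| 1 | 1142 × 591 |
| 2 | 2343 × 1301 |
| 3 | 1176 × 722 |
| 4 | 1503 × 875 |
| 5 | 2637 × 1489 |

Target root-3 ≈ 1.732.
1: 1.932 (Δ0.200)  2: 1.801 (Δ0.069)  3: 1.629 (Δ0.103)  4: 1.718 (Δ0.014)  5: 1.771 (Δ0.039)

4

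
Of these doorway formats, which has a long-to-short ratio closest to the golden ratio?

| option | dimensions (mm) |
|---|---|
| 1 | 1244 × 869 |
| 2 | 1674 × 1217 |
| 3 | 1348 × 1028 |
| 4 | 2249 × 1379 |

Target golden ratio ≈ 1.618.
1: 1.432 (Δ0.186)  2: 1.376 (Δ0.242)  3: 1.311 (Δ0.307)  4: 1.631 (Δ0.013)

4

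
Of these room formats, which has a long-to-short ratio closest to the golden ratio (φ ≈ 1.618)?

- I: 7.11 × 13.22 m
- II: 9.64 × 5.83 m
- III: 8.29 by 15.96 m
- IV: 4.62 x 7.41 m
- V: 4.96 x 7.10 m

Target golden ratio ≈ 1.618.
I: 1.859 (Δ0.241)  II: 1.654 (Δ0.036)  III: 1.925 (Δ0.307)  IV: 1.604 (Δ0.014)  V: 1.431 (Δ0.187)

IV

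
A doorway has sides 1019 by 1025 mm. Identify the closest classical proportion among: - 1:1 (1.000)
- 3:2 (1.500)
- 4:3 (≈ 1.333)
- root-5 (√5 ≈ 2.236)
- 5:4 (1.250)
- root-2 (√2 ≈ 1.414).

Ratio = 1025 / 1019 ≈ 1.006.
Distances: 1:1 1.000 (Δ 0.006); 3:2 1.500 (Δ 0.494); 4:3 1.333 (Δ 0.327); root-5 2.236 (Δ 1.230); 5:4 1.250 (Δ 0.244); root-2 1.414 (Δ 0.408).

1:1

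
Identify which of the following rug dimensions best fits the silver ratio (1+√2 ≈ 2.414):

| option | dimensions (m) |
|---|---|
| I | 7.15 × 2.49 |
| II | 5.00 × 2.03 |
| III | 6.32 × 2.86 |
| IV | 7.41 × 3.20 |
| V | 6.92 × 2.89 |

Ratios (long/short): I ≈ 2.871; II ≈ 2.463; III ≈ 2.210; IV ≈ 2.316; V ≈ 2.394.
silver ratio ≈ 2.414; option V is nearest (Δ 0.020).

V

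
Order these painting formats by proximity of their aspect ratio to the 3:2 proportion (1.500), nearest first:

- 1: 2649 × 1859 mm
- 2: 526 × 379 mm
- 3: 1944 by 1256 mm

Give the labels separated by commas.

3, 1, 2

Ratios: 1 = 2649 / 1859 ≈ 1.425; 2 = 526 / 379 ≈ 1.388; 3 = 1944 / 1256 ≈ 1.548.
|Δ from 1.500|: 1 0.075; 2 0.112; 3 0.048.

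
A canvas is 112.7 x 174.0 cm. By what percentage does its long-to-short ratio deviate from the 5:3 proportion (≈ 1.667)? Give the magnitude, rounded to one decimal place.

7.4%

Ratio = 174.0 / 112.7 ≈ 1.5439.
Ideal 5:3 ≈ 1.6667. |1.5439 − 1.6667| / 1.6667 ≈ 7.37% → 7.4%.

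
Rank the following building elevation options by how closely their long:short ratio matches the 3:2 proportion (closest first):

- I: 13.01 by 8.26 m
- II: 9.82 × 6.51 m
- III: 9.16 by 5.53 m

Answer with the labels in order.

I: 13.01/8.26 ≈ 1.575 → |1.575 − 1.500| = 0.075
II: 9.82/6.51 ≈ 1.508 → |1.508 − 1.500| = 0.008
III: 9.16/5.53 ≈ 1.656 → |1.656 − 1.500| = 0.156

II, I, III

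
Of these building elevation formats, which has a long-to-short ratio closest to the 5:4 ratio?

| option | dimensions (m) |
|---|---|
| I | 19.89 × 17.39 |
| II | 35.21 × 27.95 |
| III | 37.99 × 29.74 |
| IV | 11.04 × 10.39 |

II

Target 5:4 ≈ 1.250.
I: 1.144 (Δ0.106)  II: 1.260 (Δ0.010)  III: 1.277 (Δ0.027)  IV: 1.063 (Δ0.187)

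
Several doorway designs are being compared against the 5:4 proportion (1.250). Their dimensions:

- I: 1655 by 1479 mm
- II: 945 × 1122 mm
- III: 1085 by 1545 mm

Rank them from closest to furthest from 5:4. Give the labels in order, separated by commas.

Ratios: I = 1655 / 1479 ≈ 1.119; II = 1122 / 945 ≈ 1.187; III = 1545 / 1085 ≈ 1.424.
|Δ from 1.250|: I 0.131; II 0.063; III 0.174.

II, I, III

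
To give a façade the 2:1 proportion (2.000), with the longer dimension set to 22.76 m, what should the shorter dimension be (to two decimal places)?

11.38 m

2:1 = 2.00000.
Shorter side = 22.76 ÷ 2.00000 ≈ 11.3800 → 11.38 m.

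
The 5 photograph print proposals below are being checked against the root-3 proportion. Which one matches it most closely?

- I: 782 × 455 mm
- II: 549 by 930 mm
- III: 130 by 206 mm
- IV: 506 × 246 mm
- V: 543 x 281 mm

I

Target root-3 ≈ 1.732.
I: 1.719 (Δ0.013)  II: 1.694 (Δ0.038)  III: 1.585 (Δ0.147)  IV: 2.057 (Δ0.325)  V: 1.932 (Δ0.200)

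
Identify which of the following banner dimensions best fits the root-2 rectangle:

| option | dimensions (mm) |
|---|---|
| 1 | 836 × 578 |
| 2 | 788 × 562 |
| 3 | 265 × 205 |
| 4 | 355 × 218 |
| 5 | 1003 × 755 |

Ratios (long/short): 1 ≈ 1.446; 2 ≈ 1.402; 3 ≈ 1.293; 4 ≈ 1.628; 5 ≈ 1.328.
root-2 ≈ 1.414; option 2 is nearest (Δ 0.012).

2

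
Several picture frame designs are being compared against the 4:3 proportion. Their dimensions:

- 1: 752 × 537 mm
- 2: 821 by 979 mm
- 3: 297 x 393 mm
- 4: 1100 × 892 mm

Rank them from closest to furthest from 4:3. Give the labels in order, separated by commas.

1: 752/537 ≈ 1.400 → |1.400 − 1.333| = 0.067
2: 979/821 ≈ 1.192 → |1.192 − 1.333| = 0.141
3: 393/297 ≈ 1.323 → |1.323 − 1.333| = 0.010
4: 1100/892 ≈ 1.233 → |1.233 − 1.333| = 0.100

3, 1, 4, 2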